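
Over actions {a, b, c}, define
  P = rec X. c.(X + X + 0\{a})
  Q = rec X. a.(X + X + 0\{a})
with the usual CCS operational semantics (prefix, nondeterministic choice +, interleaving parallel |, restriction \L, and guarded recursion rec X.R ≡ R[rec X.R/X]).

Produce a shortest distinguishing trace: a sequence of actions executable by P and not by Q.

c

Reachable graph of P (2 states):
  u0 = rec X. c.(X + X + 0\{a}) ⊢ =c=> u1
  u1 = (rec X. c.(X + X + 0\{a})) + (rec X. c.(X + X + 0\{a})) + 0\{a} ⊢ =c=> u1
Reachable graph of Q (2 states):
  v0 = rec X. a.(X + X + 0\{a}) ⊢ =a=> v1
  v1 = (rec X. a.(X + X + 0\{a})) + (rec X. a.(X + X + 0\{a})) + 0\{a} ⊢ =a=> v1
Run σ = ⟨c⟩ on P: start {u0}
  after c @ step 1: {u1}
  ✓ P
Run σ = ⟨c⟩ on Q: start {v0}
  after c @ step 1: no successor for Q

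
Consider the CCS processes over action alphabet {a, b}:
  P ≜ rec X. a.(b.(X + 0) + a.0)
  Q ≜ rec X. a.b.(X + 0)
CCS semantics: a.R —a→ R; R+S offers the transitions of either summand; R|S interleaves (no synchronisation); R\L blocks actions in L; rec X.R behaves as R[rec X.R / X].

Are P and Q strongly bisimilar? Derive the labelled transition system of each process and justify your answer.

NO

Reachable graph of P (4 states):
  s0 = rec X. a.(b.(X + 0) + a.0) :: -a-> s1
  s1 = b.((rec X. a.(b.(X + 0) + a.0)) + 0) + a.0 :: -a-> s2, -b-> s3
  s2 = 0 :: ·
  s3 = (rec X. a.(b.(X + 0) + a.0)) + 0 :: -a-> s1
Reachable graph of Q (3 states):
  t0 = rec X. a.b.(X + 0) :: -a-> t1
  t1 = b.((rec X. a.b.(X + 0)) + 0) :: -b-> t2
  t2 = (rec X. a.b.(X + 0)) + 0 :: -a-> t1
Partition-refinement fixed point:
  B0 = {s0, s3}
  B1 = {s1}
  B2 = {s2}
  B3 = {t0, t2}
  B4 = {t1}
s0 ∈ B0, t0 ∈ B3 → different blocks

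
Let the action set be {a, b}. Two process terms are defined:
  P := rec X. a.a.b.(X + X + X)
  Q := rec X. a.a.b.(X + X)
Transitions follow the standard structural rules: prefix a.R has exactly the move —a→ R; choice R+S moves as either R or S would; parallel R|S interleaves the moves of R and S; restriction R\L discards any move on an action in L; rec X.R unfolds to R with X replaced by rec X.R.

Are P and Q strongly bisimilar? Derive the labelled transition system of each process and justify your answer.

P ~ Q

P's transition system — 4 states:
  s0 = rec X. a.a.b.(X + X + X) :: -a-> s1
  s1 = a.b.((rec X. a.a.b.(X + X + X)) + (rec X. a.a.b.(X + X + X)) + (rec X. a.a.b.(X + X + X))) :: -a-> s2
  s2 = b.((rec X. a.a.b.(X + X + X)) + (rec X. a.a.b.(X + X + X)) + (rec X. a.a.b.(X + X + X))) :: -b-> s3
  s3 = (rec X. a.a.b.(X + X + X)) + (rec X. a.a.b.(X + X + X)) + (rec X. a.a.b.(X + X + X)) :: -a-> s1
Q's transition system — 4 states:
  t0 = rec X. a.a.b.(X + X) :: -a-> t1
  t1 = a.b.((rec X. a.a.b.(X + X)) + (rec X. a.a.b.(X + X))) :: -a-> t2
  t2 = b.((rec X. a.a.b.(X + X)) + (rec X. a.a.b.(X + X))) :: -b-> t3
  t3 = (rec X. a.a.b.(X + X)) + (rec X. a.a.b.(X + X)) :: -a-> t1
Partition-refinement fixed point:
  B0 = {s0, s3, t0, t3}
  B1 = {s1, t1}
  B2 = {s2, t2}
s0 ∈ B0, t0 ∈ B0 → same block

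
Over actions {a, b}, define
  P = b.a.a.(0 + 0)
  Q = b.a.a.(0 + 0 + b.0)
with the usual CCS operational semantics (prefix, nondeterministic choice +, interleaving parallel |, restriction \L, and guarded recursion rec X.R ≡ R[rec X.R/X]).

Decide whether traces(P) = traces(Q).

traces(P) ≠ traces(Q) — witness ⟨baab⟩

P's transition system — 4 states:
  s0 = b.a.a.(0 + 0) → —b→ s1
  s1 = a.a.(0 + 0) → —a→ s2
  s2 = a.(0 + 0) → —a→ s3
  s3 = 0 + 0 → deadlocked
Q's transition system — 5 states:
  t0 = b.a.a.(0 + 0 + b.0) → —b→ t1
  t1 = a.a.(0 + 0 + b.0) → —a→ t2
  t2 = a.(0 + 0 + b.0) → —a→ t3
  t3 = 0 + 0 + b.0 → —b→ t4
  t4 = 0 → deadlocked
Executing baab from Q (initial set {t0}):
  [1] b ⇒ {t1}
  [2] a ⇒ {t2}
  [3] a ⇒ {t3}
  [4] b ⇒ {t4}
  — Q admits the full trace.
Executing baab from P (initial set {s0}):
  [1] b ⇒ {s1}
  [2] a ⇒ {s2}
  [3] a ⇒ {s3}
  [4] b ⇒ no successor for P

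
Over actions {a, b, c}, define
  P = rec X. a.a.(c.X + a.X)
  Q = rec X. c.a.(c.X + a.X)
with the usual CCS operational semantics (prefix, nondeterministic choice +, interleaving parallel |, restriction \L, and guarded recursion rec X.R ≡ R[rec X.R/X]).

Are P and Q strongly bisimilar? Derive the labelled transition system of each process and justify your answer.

Reachable graph of P (3 states):
  s0 = rec X. a.a.(c.X + a.X) | -a-> s1
  s1 = a.(c.(rec X. a.a.(c.X + a.X)) + a.(rec X. a.a.(c.X + a.X))) | -a-> s2
  s2 = c.(rec X. a.a.(c.X + a.X)) + a.(rec X. a.a.(c.X + a.X)) | -a-> s0, -c-> s0
Reachable graph of Q (3 states):
  t0 = rec X. c.a.(c.X + a.X) | -c-> t1
  t1 = a.(c.(rec X. c.a.(c.X + a.X)) + a.(rec X. c.a.(c.X + a.X))) | -a-> t2
  t2 = c.(rec X. c.a.(c.X + a.X)) + a.(rec X. c.a.(c.X + a.X)) | -a-> t0, -c-> t0
Partition-refinement fixed point:
  B0 = {s0}
  B1 = {s1}
  B2 = {s2}
  B3 = {t0}
  B4 = {t1}
  B5 = {t2}
s0 ∈ B0, t0 ∈ B3 → different blocks

not bisimilar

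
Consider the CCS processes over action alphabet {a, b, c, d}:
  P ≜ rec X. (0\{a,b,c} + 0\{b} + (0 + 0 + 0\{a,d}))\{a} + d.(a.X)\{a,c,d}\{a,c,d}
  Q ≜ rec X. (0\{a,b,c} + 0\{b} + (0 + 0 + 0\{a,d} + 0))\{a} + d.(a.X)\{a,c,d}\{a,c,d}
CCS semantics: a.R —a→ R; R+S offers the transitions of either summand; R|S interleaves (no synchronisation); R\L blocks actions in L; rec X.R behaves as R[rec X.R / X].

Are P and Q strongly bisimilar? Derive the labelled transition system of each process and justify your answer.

P's transition system — 2 states:
  p0 = rec X. (0\{a,b,c} + 0\{b} + (0 + 0 + 0\{a,d}))\{a} + d.(a.X)\{a,c,d}\{a,c,d} has moves =d=> p1
  p1 = (a.(rec X. (0\{a,b,c} + 0\{b} + (0 + 0 + 0\{a,d}))\{a} + d.(a.X)\{a,c,d}\{a,c,d}))\{a,c,d}\{a,c,d} has moves ∅
Q's transition system — 2 states:
  q0 = rec X. (0\{a,b,c} + 0\{b} + (0 + 0 + 0\{a,d} + 0))\{a} + d.(a.X)\{a,c,d}\{a,c,d} has moves =d=> q1
  q1 = (a.(rec X. (0\{a,b,c} + 0\{b} + (0 + 0 + 0\{a,d} + 0))\{a} + d.(a.X)\{a,c,d}\{a,c,d}))\{a,c,d}\{a,c,d} has moves ∅
Bisimilarity quotient blocks:
  B0 = {p0, q0}
  B1 = {p1, q1}
p0 ∈ B0, q0 ∈ B0 → same block

YES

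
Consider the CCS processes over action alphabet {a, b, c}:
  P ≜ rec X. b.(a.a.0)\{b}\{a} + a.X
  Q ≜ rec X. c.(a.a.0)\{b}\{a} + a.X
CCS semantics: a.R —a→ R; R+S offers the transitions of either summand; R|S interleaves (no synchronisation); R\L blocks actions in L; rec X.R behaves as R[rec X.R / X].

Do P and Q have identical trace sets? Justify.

Reachable graph of P (2 states):
  m0 = rec X. b.(a.a.0)\{b}\{a} + a.X ⊢ -a-> m0, -b-> m1
  m1 = (a.a.0)\{b}\{a} ⊢ (no moves)
Reachable graph of Q (2 states):
  n0 = rec X. c.(a.a.0)\{b}\{a} + a.X ⊢ -a-> n0, -c-> n1
  n1 = (a.a.0)\{b}\{a} ⊢ (no moves)
Executing b from P (initial set {m0}):
  after b @ step 1: {m1}
  ✓ P
Executing b from Q (initial set {n0}):
  after b @ step 1: ∅  — Q cannot continue

traces(P) ≠ traces(Q) — witness ⟨b⟩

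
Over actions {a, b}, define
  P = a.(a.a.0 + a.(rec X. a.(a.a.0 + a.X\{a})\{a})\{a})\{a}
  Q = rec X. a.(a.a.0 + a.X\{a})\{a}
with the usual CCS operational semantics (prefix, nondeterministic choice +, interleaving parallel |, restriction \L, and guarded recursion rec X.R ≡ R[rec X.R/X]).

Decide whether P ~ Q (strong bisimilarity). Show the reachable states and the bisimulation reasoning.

P ~ Q

LTS(P): 2 reachable states
  s0 = a.(a.a.0 + a.(rec X. a.(a.a.0 + a.X\{a})\{a})\{a})\{a} has moves --a--▸ s1
  s1 = (a.a.0 + a.(rec X. a.(a.a.0 + a.X\{a})\{a})\{a})\{a} has moves (no moves)
LTS(Q): 2 reachable states
  t0 = rec X. a.(a.a.0 + a.X\{a})\{a} has moves --a--▸ t1
  t1 = (a.a.0 + a.(rec X. a.(a.a.0 + a.X\{a})\{a})\{a})\{a} has moves (no moves)
Partition-refinement fixed point:
  B0 = {s0, t0}
  B1 = {s1, t1}
s0 ∈ B0, t0 ∈ B0 → same block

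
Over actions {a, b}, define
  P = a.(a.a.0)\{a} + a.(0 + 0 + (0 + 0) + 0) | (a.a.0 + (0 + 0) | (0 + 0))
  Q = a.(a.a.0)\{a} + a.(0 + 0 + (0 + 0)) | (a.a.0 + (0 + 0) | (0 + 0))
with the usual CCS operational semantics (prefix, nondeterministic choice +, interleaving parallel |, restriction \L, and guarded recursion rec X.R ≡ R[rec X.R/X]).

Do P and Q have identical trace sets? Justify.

traces(P) = traces(Q)

Reachable graph of P (7 states):
  u0 = a.(a.a.0)\{a} + a.(0 + 0 + (0 + 0) + 0) | (a.a.0 + (0 + 0) | (0 + 0)) → --a--▸ u1, --a--▸ u2, --a--▸ u3
  u1 = (0 + 0 + (0 + 0) + 0) | (a.a.0 + (0 + 0) | (0 + 0)) → --a--▸ u4
  u2 = (a.a.0)\{a} → deadlocked
  u3 = a.(0 + 0 + (0 + 0) + 0) | a.0 → --a--▸ u4, --a--▸ u5
  u4 = (0 + 0 + (0 + 0) + 0) | a.0 → --a--▸ u6
  u5 = a.(0 + 0 + (0 + 0) + 0) | 0 → --a--▸ u6
  u6 = (0 + 0 + (0 + 0) + 0) | 0 → deadlocked
Reachable graph of Q (7 states):
  v0 = a.(a.a.0)\{a} + a.(0 + 0 + (0 + 0)) | (a.a.0 + (0 + 0) | (0 + 0)) → --a--▸ v1, --a--▸ v2, --a--▸ v3
  v1 = (0 + 0 + (0 + 0)) | (a.a.0 + (0 + 0) | (0 + 0)) → --a--▸ v4
  v2 = (a.a.0)\{a} → deadlocked
  v3 = a.(0 + 0 + (0 + 0)) | a.0 → --a--▸ v4, --a--▸ v5
  v4 = (0 + 0 + (0 + 0)) | a.0 → --a--▸ v6
  v5 = a.(0 + 0 + (0 + 0)) | 0 → --a--▸ v6
  v6 = (0 + 0 + (0 + 0)) | 0 → deadlocked
Coarsest stable partition (strong bisimilarity classes):
  B0 = {u0, v0}
  B1 = {u2, u6, v2, v6}
  B2 = {u1, u3, v1, v3}
  B3 = {u4, u5, v4, v5}
u0 ∈ B0, v0 ∈ B0 → same block
Bisimilar ⇒ trace-equivalent.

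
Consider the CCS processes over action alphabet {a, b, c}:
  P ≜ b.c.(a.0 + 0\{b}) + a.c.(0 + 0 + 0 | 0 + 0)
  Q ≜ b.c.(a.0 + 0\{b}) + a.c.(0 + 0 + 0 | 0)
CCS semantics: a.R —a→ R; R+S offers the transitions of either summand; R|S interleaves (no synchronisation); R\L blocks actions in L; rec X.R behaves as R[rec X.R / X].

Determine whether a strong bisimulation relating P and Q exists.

YES

Reachable graph of P (6 states):
  s0 = b.c.(a.0 + 0\{b}) + a.c.(0 + 0 + 0 | 0 + 0) :: =a=> s1, =b=> s2
  s1 = c.(0 + 0 + 0 | 0 + 0) :: =c=> s3
  s2 = c.(a.0 + 0\{b}) :: =c=> s4
  s3 = 0 + 0 + 0 | 0 + 0 :: ∅
  s4 = a.0 + 0\{b} :: =a=> s5
  s5 = 0 :: ∅
Reachable graph of Q (6 states):
  t0 = b.c.(a.0 + 0\{b}) + a.c.(0 + 0 + 0 | 0) :: =a=> t1, =b=> t2
  t1 = c.(0 + 0 + 0 | 0) :: =c=> t3
  t2 = c.(a.0 + 0\{b}) :: =c=> t4
  t3 = 0 + 0 + 0 | 0 :: ∅
  t4 = a.0 + 0\{b} :: =a=> t5
  t5 = 0 :: ∅
Coarsest stable partition (strong bisimilarity classes):
  B0 = {s0, t0}
  B1 = {s2, t2}
  B2 = {s4, t4}
  B3 = {s3, s5, t3, t5}
  B4 = {s1, t1}
s0 ∈ B0, t0 ∈ B0 → same block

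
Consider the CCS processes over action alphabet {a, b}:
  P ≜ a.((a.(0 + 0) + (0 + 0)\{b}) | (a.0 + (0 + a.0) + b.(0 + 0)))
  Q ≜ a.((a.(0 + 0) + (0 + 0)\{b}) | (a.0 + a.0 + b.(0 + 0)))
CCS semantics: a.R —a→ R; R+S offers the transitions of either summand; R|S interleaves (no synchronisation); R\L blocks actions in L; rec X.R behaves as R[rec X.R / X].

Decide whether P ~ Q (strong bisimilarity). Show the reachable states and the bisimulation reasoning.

P's transition system — 7 states:
  m0 = a.((a.(0 + 0) + (0 + 0)\{b}) | (a.0 + (0 + a.0) + b.(0 + 0))) ⊢ --a--▸ m1
  m1 = (a.(0 + 0) + (0 + 0)\{b}) | (a.0 + (0 + a.0) + b.(0 + 0)) ⊢ --a--▸ m2, --a--▸ m3, --b--▸ m4
  m2 = (0 + 0) | (a.0 + (0 + a.0) + b.(0 + 0)) ⊢ --a--▸ m5, --b--▸ m6
  m3 = (a.(0 + 0) + (0 + 0)\{b}) | 0 ⊢ --a--▸ m5
  m4 = (a.(0 + 0) + (0 + 0)\{b}) | (0 + 0) ⊢ --a--▸ m6
  m5 = (0 + 0) | 0 ⊢ deadlocked
  m6 = (0 + 0) | (0 + 0) ⊢ deadlocked
Q's transition system — 7 states:
  n0 = a.((a.(0 + 0) + (0 + 0)\{b}) | (a.0 + a.0 + b.(0 + 0))) ⊢ --a--▸ n1
  n1 = (a.(0 + 0) + (0 + 0)\{b}) | (a.0 + a.0 + b.(0 + 0)) ⊢ --a--▸ n2, --a--▸ n3, --b--▸ n4
  n2 = (0 + 0) | (a.0 + a.0 + b.(0 + 0)) ⊢ --a--▸ n5, --b--▸ n6
  n3 = (a.(0 + 0) + (0 + 0)\{b}) | 0 ⊢ --a--▸ n5
  n4 = (a.(0 + 0) + (0 + 0)\{b}) | (0 + 0) ⊢ --a--▸ n6
  n5 = (0 + 0) | 0 ⊢ deadlocked
  n6 = (0 + 0) | (0 + 0) ⊢ deadlocked
Bisimilarity quotient blocks:
  B0 = {m0, n0}
  B1 = {m1, n1}
  B2 = {m2, n2}
  B3 = {m5, m6, n5, n6}
  B4 = {m3, m4, n3, n4}
m0 ∈ B0, n0 ∈ B0 → same block

P ~ Q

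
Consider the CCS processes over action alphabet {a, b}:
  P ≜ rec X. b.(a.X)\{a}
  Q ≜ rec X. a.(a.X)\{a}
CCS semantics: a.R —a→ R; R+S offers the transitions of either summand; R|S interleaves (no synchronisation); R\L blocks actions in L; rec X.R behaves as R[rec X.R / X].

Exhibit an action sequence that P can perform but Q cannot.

b

P's transition system — 2 states:
  p0 = rec X. b.(a.X)\{a} ⊢ -b-> p1
  p1 = (a.(rec X. b.(a.X)\{a}))\{a} ⊢ deadlocked
Q's transition system — 2 states:
  q0 = rec X. a.(a.X)\{a} ⊢ -a-> q1
  q1 = (a.(rec X. a.(a.X)\{a}))\{a} ⊢ deadlocked
Run σ = ⟨b⟩ on P: start {p0}
  [1] b ⇒ {p1}
  P completes σ.
Run σ = ⟨b⟩ on Q: start {q0}
  [1] b ⇒ ∅ (Q stuck)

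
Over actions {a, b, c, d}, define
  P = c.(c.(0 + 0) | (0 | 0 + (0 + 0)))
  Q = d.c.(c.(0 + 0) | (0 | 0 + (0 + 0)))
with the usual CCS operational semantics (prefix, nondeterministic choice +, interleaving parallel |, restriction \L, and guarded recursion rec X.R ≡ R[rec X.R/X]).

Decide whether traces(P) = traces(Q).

NO — witness ⟨c⟩

LTS(P): 3 reachable states
  s0 = c.(c.(0 + 0) | (0 | 0 + (0 + 0))) | =c=> s1
  s1 = c.(0 + 0) | (0 | 0 + (0 + 0)) | =c=> s2
  s2 = (0 + 0) | (0 | 0 + (0 + 0)) | deadlocked
LTS(Q): 4 reachable states
  t0 = d.c.(c.(0 + 0) | (0 | 0 + (0 + 0))) | =d=> t1
  t1 = c.(c.(0 + 0) | (0 | 0 + (0 + 0))) | =c=> t2
  t2 = c.(0 + 0) | (0 | 0 + (0 + 0)) | =c=> t3
  t3 = (0 + 0) | (0 | 0 + (0 + 0)) | deadlocked
Run σ = ⟨c⟩ on P: start {s0}
  step 1 (c): {s1}
  P completes σ.
Run σ = ⟨c⟩ on Q: start {t0}
  step 1 (c): ∅ (Q stuck)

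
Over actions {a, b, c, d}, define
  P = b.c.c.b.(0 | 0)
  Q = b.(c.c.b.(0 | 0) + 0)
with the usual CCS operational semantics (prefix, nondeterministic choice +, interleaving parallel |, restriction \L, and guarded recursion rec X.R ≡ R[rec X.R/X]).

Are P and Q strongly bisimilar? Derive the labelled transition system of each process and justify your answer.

P's transition system — 5 states:
  s0 = b.c.c.b.(0 | 0) ⊢ =b=> s1
  s1 = c.c.b.(0 | 0) ⊢ =c=> s2
  s2 = c.b.(0 | 0) ⊢ =c=> s3
  s3 = b.(0 | 0) ⊢ =b=> s4
  s4 = 0 | 0 ⊢ (no moves)
Q's transition system — 5 states:
  t0 = b.(c.c.b.(0 | 0) + 0) ⊢ =b=> t1
  t1 = c.c.b.(0 | 0) + 0 ⊢ =c=> t2
  t2 = c.b.(0 | 0) ⊢ =c=> t3
  t3 = b.(0 | 0) ⊢ =b=> t4
  t4 = 0 | 0 ⊢ (no moves)
Partition-refinement fixed point:
  B0 = {s0, t0}
  B1 = {s1, t1}
  B2 = {s2, t2}
  B3 = {s3, t3}
  B4 = {s4, t4}
s0 ∈ B0, t0 ∈ B0 → same block

P ~ Q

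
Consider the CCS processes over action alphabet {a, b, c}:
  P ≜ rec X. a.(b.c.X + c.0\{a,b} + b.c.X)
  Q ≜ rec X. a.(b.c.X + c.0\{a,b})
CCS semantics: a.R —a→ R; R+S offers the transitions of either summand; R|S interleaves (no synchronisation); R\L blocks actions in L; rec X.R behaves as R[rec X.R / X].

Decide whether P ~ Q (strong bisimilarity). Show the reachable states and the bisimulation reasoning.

P's transition system — 4 states:
  u0 = rec X. a.(b.c.X + c.0\{a,b} + b.c.X) ⊢ --a--▸ u1
  u1 = b.c.(rec X. a.(b.c.X + c.0\{a,b} + b.c.X)) + c.0\{a,b} + b.c.(rec X. a.(b.c.X + c.0\{a,b} + b.c.X)) ⊢ --b--▸ u2, --c--▸ u3
  u2 = c.(rec X. a.(b.c.X + c.0\{a,b} + b.c.X)) ⊢ --c--▸ u0
  u3 = 0\{a,b} ⊢ stopped
Q's transition system — 4 states:
  v0 = rec X. a.(b.c.X + c.0\{a,b}) ⊢ --a--▸ v1
  v1 = b.c.(rec X. a.(b.c.X + c.0\{a,b})) + c.0\{a,b} ⊢ --b--▸ v2, --c--▸ v3
  v2 = c.(rec X. a.(b.c.X + c.0\{a,b})) ⊢ --c--▸ v0
  v3 = 0\{a,b} ⊢ stopped
Partition-refinement fixed point:
  B0 = {u0, v0}
  B1 = {u1, v1}
  B2 = {u2, v2}
  B3 = {u3, v3}
u0 ∈ B0, v0 ∈ B0 → same block

P ~ Q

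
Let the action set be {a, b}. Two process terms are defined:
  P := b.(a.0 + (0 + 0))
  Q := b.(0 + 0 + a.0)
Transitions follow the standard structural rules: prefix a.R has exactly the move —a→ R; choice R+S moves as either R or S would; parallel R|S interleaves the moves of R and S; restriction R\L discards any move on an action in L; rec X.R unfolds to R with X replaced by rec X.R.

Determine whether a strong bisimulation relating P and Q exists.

Reachable graph of P (3 states):
  s0 = b.(a.0 + (0 + 0)) has moves -b-> s1
  s1 = a.0 + (0 + 0) has moves -a-> s2
  s2 = 0 has moves deadlocked
Reachable graph of Q (3 states):
  t0 = b.(0 + 0 + a.0) has moves -b-> t1
  t1 = 0 + 0 + a.0 has moves -a-> t2
  t2 = 0 has moves deadlocked
Bisimilarity quotient blocks:
  B0 = {s0, t0}
  B1 = {s1, t1}
  B2 = {s2, t2}
s0 ∈ B0, t0 ∈ B0 → same block

YES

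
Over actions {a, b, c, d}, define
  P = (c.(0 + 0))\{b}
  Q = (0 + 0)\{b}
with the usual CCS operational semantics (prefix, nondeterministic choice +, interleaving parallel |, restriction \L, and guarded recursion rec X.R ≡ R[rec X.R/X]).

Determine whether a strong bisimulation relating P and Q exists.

not bisimilar

Reachable graph of P (2 states):
  m0 = (c.(0 + 0))\{b} :: ··c··> m1
  m1 = (0 + 0)\{b} :: (no moves)
Reachable graph of Q (1 states):
  n0 = (0 + 0)\{b} :: (no moves)
Partition-refinement fixed point:
  B0 = {m0}
  B1 = {m1, n0}
m0 ∈ B0, n0 ∈ B1 → different blocks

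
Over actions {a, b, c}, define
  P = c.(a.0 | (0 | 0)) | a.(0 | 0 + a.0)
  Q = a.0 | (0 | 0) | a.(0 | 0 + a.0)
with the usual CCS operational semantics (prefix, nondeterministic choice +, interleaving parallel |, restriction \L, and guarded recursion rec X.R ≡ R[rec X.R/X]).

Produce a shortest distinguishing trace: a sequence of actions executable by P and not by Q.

LTS(P): 9 reachable states
  u0 = c.(a.0 | (0 | 0)) | a.(0 | 0 + a.0) → ··a··> u1, ··c··> u2
  u1 = c.(a.0 | (0 | 0)) | (0 | 0 + a.0) → ··a··> u3, ··c··> u4
  u2 = a.0 | (0 | 0) | a.(0 | 0 + a.0) → ··a··> u4, ··a··> u5
  u3 = c.(a.0 | (0 | 0)) | 0 → ··c··> u6
  u4 = a.0 | (0 | 0) | (0 | 0 + a.0) → ··a··> u6, ··a··> u7
  u5 = 0 | (0 | 0) | a.(0 | 0 + a.0) → ··a··> u7
  u6 = a.0 | (0 | 0) | 0 → ··a··> u8
  u7 = 0 | (0 | 0) | (0 | 0 + a.0) → ··a··> u8
  u8 = 0 | (0 | 0) | 0 → deadlocked
LTS(Q): 6 reachable states
  v0 = a.0 | (0 | 0) | a.(0 | 0 + a.0) → ··a··> v1, ··a··> v2
  v1 = 0 | (0 | 0) | a.(0 | 0 + a.0) → ··a··> v3
  v2 = a.0 | (0 | 0) | (0 | 0 + a.0) → ··a··> v3, ··a··> v4
  v3 = 0 | (0 | 0) | (0 | 0 + a.0) → ··a··> v5
  v4 = a.0 | (0 | 0) | 0 → ··a··> v5
  v5 = 0 | (0 | 0) | 0 → deadlocked
Run σ = ⟨c⟩ on P: start {u0}
  [1] c ⇒ {u2}
  — P admits the full trace.
Run σ = ⟨c⟩ on Q: start {v0}
  [1] c ⇒ ∅ (Q stuck)

c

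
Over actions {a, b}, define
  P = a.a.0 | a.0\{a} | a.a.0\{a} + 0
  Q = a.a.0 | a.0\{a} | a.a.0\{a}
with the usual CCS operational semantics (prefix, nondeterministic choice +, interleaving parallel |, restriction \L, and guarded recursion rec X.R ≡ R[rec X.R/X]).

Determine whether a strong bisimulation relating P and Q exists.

P ~ Q

LTS(P): 18 reachable states
  u0 = a.a.0 | a.0\{a} | a.a.0\{a} + 0 | ··a··> u1, ··a··> u2, ··a··> u3
  u1 = a.0 | a.0\{a} | a.a.0\{a} | ··a··> u4, ··a··> u5, ··a··> u6
  u2 = a.a.0 | 0\{a} | a.a.0\{a} | ··a··> u5, ··a··> u7
  u3 = a.a.0 | a.0\{a} | a.0\{a} | ··a··> u6, ··a··> u7, ··a··> u8
  u4 = 0 | a.0\{a} | a.a.0\{a} | ··a··> u10, ··a··> u9
  u5 = a.0 | 0\{a} | a.a.0\{a} | ··a··> u11, ··a··> u9
  u6 = a.0 | a.0\{a} | a.0\{a} | ··a··> u10, ··a··> u11, ··a··> u12
  u7 = a.a.0 | 0\{a} | a.0\{a} | ··a··> u11, ··a··> u13
  u8 = a.a.0 | a.0\{a} | 0\{a} | ··a··> u12, ··a··> u13
  u9 = 0 | 0\{a} | a.a.0\{a} | ··a··> u14
  u10 = 0 | a.0\{a} | a.0\{a} | ··a··> u14, ··a··> u15
  u11 = a.0 | 0\{a} | a.0\{a} | ··a··> u14, ··a··> u16
  u12 = a.0 | a.0\{a} | 0\{a} | ··a··> u15, ··a··> u16
  u13 = a.a.0 | 0\{a} | 0\{a} | ··a··> u16
  u14 = 0 | 0\{a} | a.0\{a} | ··a··> u17
  u15 = 0 | a.0\{a} | 0\{a} | ··a··> u17
  u16 = a.0 | 0\{a} | 0\{a} | ··a··> u17
  u17 = 0 | 0\{a} | 0\{a} | (no moves)
LTS(Q): 18 reachable states
  v0 = a.a.0 | a.0\{a} | a.a.0\{a} | ··a··> v1, ··a··> v2, ··a··> v3
  v1 = a.0 | a.0\{a} | a.a.0\{a} | ··a··> v4, ··a··> v5, ··a··> v6
  v2 = a.a.0 | 0\{a} | a.a.0\{a} | ··a··> v5, ··a··> v7
  v3 = a.a.0 | a.0\{a} | a.0\{a} | ··a··> v6, ··a··> v7, ··a··> v8
  v4 = 0 | a.0\{a} | a.a.0\{a} | ··a··> v10, ··a··> v9
  v5 = a.0 | 0\{a} | a.a.0\{a} | ··a··> v11, ··a··> v9
  v6 = a.0 | a.0\{a} | a.0\{a} | ··a··> v10, ··a··> v11, ··a··> v12
  v7 = a.a.0 | 0\{a} | a.0\{a} | ··a··> v11, ··a··> v13
  v8 = a.a.0 | a.0\{a} | 0\{a} | ··a··> v12, ··a··> v13
  v9 = 0 | 0\{a} | a.a.0\{a} | ··a··> v14
  v10 = 0 | a.0\{a} | a.0\{a} | ··a··> v14, ··a··> v15
  v11 = a.0 | 0\{a} | a.0\{a} | ··a··> v14, ··a··> v16
  v12 = a.0 | a.0\{a} | 0\{a} | ··a··> v15, ··a··> v16
  v13 = a.a.0 | 0\{a} | 0\{a} | ··a··> v16
  v14 = 0 | 0\{a} | a.0\{a} | ··a··> v17
  v15 = 0 | a.0\{a} | 0\{a} | ··a··> v17
  v16 = a.0 | 0\{a} | 0\{a} | ··a··> v17
  v17 = 0 | 0\{a} | 0\{a} | (no moves)
Coarsest stable partition (strong bisimilarity classes):
  B0 = {u0, v0}
  B1 = {u1, u2, u3, v1, v2, v3}
  B2 = {u4, u5, u6, u7, u8, v4, v5, v6, v7, v8}
  B3 = {u10, u11, u12, u13, u9, v10, v11, v12, v13, v9}
  B4 = {u14, u15, u16, v14, v15, v16}
  B5 = {u17, v17}
u0 ∈ B0, v0 ∈ B0 → same block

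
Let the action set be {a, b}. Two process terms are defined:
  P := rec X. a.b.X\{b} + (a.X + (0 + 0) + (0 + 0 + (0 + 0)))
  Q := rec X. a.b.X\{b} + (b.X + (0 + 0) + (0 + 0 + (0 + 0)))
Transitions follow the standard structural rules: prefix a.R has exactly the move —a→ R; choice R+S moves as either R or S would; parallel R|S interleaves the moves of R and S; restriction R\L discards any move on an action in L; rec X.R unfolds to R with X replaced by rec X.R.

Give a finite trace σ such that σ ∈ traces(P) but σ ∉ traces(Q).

P's transition system — 4 states:
  u0 = rec X. a.b.X\{b} + (a.X + (0 + 0) + (0 + 0 + (0 + 0))) has moves =a=> u0, =a=> u1
  u1 = b.(rec X. a.b.X\{b} + (a.X + (0 + 0) + (0 + 0 + (0 + 0))))\{b} has moves =b=> u2
  u2 = (rec X. a.b.X\{b} + (a.X + (0 + 0) + (0 + 0 + (0 + 0))))\{b} has moves =a=> u2, =a=> u3
  u3 = (b.(rec X. a.b.X\{b} + (a.X + (0 + 0) + (0 + 0 + (0 + 0))))\{b})\{b} has moves ·
Q's transition system — 4 states:
  v0 = rec X. a.b.X\{b} + (b.X + (0 + 0) + (0 + 0 + (0 + 0))) has moves =a=> v1, =b=> v0
  v1 = b.(rec X. a.b.X\{b} + (b.X + (0 + 0) + (0 + 0 + (0 + 0))))\{b} has moves =b=> v2
  v2 = (rec X. a.b.X\{b} + (b.X + (0 + 0) + (0 + 0 + (0 + 0))))\{b} has moves =a=> v3
  v3 = (b.(rec X. a.b.X\{b} + (b.X + (0 + 0) + (0 + 0 + (0 + 0))))\{b})\{b} has moves ·
Executing aa from P (initial set {u0}):
  after a @ step 1: {u0, u1}
  after a @ step 2: {u0, u1}
  — P admits the full trace.
Executing aa from Q (initial set {v0}):
  after a @ step 1: {v1}
  after a @ step 2: ∅  — Q cannot continue

aa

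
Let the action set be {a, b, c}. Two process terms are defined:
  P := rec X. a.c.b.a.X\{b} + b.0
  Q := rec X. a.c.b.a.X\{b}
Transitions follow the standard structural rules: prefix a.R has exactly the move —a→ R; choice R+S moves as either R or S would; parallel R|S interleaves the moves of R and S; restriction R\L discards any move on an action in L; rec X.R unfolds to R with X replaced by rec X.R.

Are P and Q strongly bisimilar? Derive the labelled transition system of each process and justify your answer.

P ≁ Q

LTS(P): 8 reachable states
  s0 = rec X. a.c.b.a.X\{b} + b.0 :: --a--▸ s1, --b--▸ s2
  s1 = c.b.a.(rec X. a.c.b.a.X\{b} + b.0)\{b} :: --c--▸ s3
  s2 = 0 :: (no moves)
  s3 = b.a.(rec X. a.c.b.a.X\{b} + b.0)\{b} :: --b--▸ s4
  s4 = a.(rec X. a.c.b.a.X\{b} + b.0)\{b} :: --a--▸ s5
  s5 = (rec X. a.c.b.a.X\{b} + b.0)\{b} :: --a--▸ s6
  s6 = (c.b.a.(rec X. a.c.b.a.X\{b} + b.0)\{b})\{b} :: --c--▸ s7
  s7 = (b.a.(rec X. a.c.b.a.X\{b} + b.0)\{b})\{b} :: (no moves)
LTS(Q): 7 reachable states
  t0 = rec X. a.c.b.a.X\{b} :: --a--▸ t1
  t1 = c.b.a.(rec X. a.c.b.a.X\{b})\{b} :: --c--▸ t2
  t2 = b.a.(rec X. a.c.b.a.X\{b})\{b} :: --b--▸ t3
  t3 = a.(rec X. a.c.b.a.X\{b})\{b} :: --a--▸ t4
  t4 = (rec X. a.c.b.a.X\{b})\{b} :: --a--▸ t5
  t5 = (c.b.a.(rec X. a.c.b.a.X\{b})\{b})\{b} :: --c--▸ t6
  t6 = (b.a.(rec X. a.c.b.a.X\{b})\{b})\{b} :: (no moves)
Partition-refinement fixed point:
  B0 = {s0}
  B1 = {s2, s7, t6}
  B2 = {s1, t1}
  B3 = {s3, t2}
  B4 = {s4, t3}
  B5 = {s5, t4}
  B6 = {s6, t5}
  B7 = {t0}
s0 ∈ B0, t0 ∈ B7 → different blocks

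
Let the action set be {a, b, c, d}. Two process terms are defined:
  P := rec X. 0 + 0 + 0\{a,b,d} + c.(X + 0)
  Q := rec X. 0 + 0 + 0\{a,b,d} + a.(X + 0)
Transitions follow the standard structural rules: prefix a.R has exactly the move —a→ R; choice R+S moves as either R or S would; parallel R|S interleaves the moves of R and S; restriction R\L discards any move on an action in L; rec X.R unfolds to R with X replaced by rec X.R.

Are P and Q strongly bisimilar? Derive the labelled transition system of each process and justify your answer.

P ≁ Q

Reachable graph of P (2 states):
  m0 = rec X. 0 + 0 + 0\{a,b,d} + c.(X + 0) → -c-> m1
  m1 = (rec X. 0 + 0 + 0\{a,b,d} + c.(X + 0)) + 0 → -c-> m1
Reachable graph of Q (2 states):
  n0 = rec X. 0 + 0 + 0\{a,b,d} + a.(X + 0) → -a-> n1
  n1 = (rec X. 0 + 0 + 0\{a,b,d} + a.(X + 0)) + 0 → -a-> n1
Partition-refinement fixed point:
  B0 = {m0, m1}
  B1 = {n0, n1}
m0 ∈ B0, n0 ∈ B1 → different blocks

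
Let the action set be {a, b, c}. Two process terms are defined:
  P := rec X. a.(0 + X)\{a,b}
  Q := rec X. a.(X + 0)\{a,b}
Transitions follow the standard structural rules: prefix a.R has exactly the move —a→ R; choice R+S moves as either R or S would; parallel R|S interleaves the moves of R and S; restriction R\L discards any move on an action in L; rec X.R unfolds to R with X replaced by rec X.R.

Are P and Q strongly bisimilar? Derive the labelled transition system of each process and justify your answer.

P ~ Q

Reachable graph of P (2 states):
  m0 = rec X. a.(0 + X)\{a,b} | =a=> m1
  m1 = (0 + (rec X. a.(0 + X)\{a,b}))\{a,b} | deadlocked
Reachable graph of Q (2 states):
  n0 = rec X. a.(X + 0)\{a,b} | =a=> n1
  n1 = ((rec X. a.(X + 0)\{a,b}) + 0)\{a,b} | deadlocked
Bisimilarity quotient blocks:
  B0 = {m0, n0}
  B1 = {m1, n1}
m0 ∈ B0, n0 ∈ B0 → same block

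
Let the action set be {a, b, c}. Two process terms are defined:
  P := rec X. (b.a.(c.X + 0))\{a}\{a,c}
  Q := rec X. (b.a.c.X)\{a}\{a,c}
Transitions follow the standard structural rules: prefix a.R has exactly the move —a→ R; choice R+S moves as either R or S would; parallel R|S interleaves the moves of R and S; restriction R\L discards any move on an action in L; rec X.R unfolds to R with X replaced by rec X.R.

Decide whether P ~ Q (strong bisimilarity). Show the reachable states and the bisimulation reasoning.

P's transition system — 2 states:
  u0 = rec X. (b.a.(c.X + 0))\{a}\{a,c} :: -b-> u1
  u1 = (a.(c.(rec X. (b.a.(c.X + 0))\{a}\{a,c}) + 0))\{a}\{a,c} :: (no moves)
Q's transition system — 2 states:
  v0 = rec X. (b.a.c.X)\{a}\{a,c} :: -b-> v1
  v1 = (a.c.(rec X. (b.a.c.X)\{a}\{a,c}))\{a}\{a,c} :: (no moves)
Partition-refinement fixed point:
  B0 = {u0, v0}
  B1 = {u1, v1}
u0 ∈ B0, v0 ∈ B0 → same block

YES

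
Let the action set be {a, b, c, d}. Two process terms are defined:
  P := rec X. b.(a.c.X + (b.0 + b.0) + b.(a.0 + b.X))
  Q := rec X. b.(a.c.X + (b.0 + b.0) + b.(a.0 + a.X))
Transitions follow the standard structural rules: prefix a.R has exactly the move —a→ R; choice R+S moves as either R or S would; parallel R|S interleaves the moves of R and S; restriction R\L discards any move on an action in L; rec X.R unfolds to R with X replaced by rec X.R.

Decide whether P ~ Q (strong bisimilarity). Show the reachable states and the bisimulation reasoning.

LTS(P): 5 reachable states
  u0 = rec X. b.(a.c.X + (b.0 + b.0) + b.(a.0 + b.X)) → =b=> u1
  u1 = a.c.(rec X. b.(a.c.X + (b.0 + b.0) + b.(a.0 + b.X))) + (b.0 + b.0) + b.(a.0 + b.(rec X. b.(a.c.X + (b.0 + b.0) + b.(a.0 + b.X)))) → =a=> u2, =b=> u3, =b=> u4
  u2 = c.(rec X. b.(a.c.X + (b.0 + b.0) + b.(a.0 + b.X))) → =c=> u0
  u3 = 0 → ·
  u4 = a.0 + b.(rec X. b.(a.c.X + (b.0 + b.0) + b.(a.0 + b.X))) → =a=> u3, =b=> u0
LTS(Q): 5 reachable states
  v0 = rec X. b.(a.c.X + (b.0 + b.0) + b.(a.0 + a.X)) → =b=> v1
  v1 = a.c.(rec X. b.(a.c.X + (b.0 + b.0) + b.(a.0 + a.X))) + (b.0 + b.0) + b.(a.0 + a.(rec X. b.(a.c.X + (b.0 + b.0) + b.(a.0 + a.X)))) → =a=> v2, =b=> v3, =b=> v4
  v2 = c.(rec X. b.(a.c.X + (b.0 + b.0) + b.(a.0 + a.X))) → =c=> v0
  v3 = 0 → ·
  v4 = a.0 + a.(rec X. b.(a.c.X + (b.0 + b.0) + b.(a.0 + a.X))) → =a=> v0, =a=> v3
Coarsest stable partition (strong bisimilarity classes):
  B0 = {u0}
  B1 = {u1}
  B2 = {u2}
  B3 = {u3, v3}
  B4 = {u4}
  B5 = {v0}
  B6 = {v1}
  B7 = {v4}
  B8 = {v2}
u0 ∈ B0, v0 ∈ B5 → different blocks

NO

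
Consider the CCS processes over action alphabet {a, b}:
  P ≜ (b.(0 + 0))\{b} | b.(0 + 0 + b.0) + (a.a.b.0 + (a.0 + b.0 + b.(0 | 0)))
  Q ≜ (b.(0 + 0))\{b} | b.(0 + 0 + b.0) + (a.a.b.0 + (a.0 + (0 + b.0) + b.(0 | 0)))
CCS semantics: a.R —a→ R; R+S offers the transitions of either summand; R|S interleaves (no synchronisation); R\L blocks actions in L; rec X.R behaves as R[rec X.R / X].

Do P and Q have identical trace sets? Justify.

LTS(P): 7 reachable states
  p0 = (b.(0 + 0))\{b} | b.(0 + 0 + b.0) + (a.a.b.0 + (a.0 + b.0 + b.(0 | 0))) | -a-> p1, -a-> p2, -b-> p1, -b-> p3, -b-> p4
  p1 = 0 | stopped
  p2 = a.b.0 | -a-> p5
  p3 = (b.(0 + 0))\{b} | (0 + 0 + b.0) | -b-> p6
  p4 = 0 | 0 | stopped
  p5 = b.0 | -b-> p1
  p6 = (b.(0 + 0))\{b} | 0 | stopped
LTS(Q): 7 reachable states
  q0 = (b.(0 + 0))\{b} | b.(0 + 0 + b.0) + (a.a.b.0 + (a.0 + (0 + b.0) + b.(0 | 0))) | -a-> q1, -a-> q2, -b-> q1, -b-> q3, -b-> q4
  q1 = 0 | stopped
  q2 = a.b.0 | -a-> q5
  q3 = (b.(0 + 0))\{b} | (0 + 0 + b.0) | -b-> q6
  q4 = 0 | 0 | stopped
  q5 = b.0 | -b-> q1
  q6 = (b.(0 + 0))\{b} | 0 | stopped
Bisimilarity quotient blocks:
  B0 = {p0, q0}
  B1 = {p2, q2}
  B2 = {p3, p5, q3, q5}
  B3 = {p1, p4, p6, q1, q4, q6}
p0 ∈ B0, q0 ∈ B0 → same block
Bisimilar ⇒ trace-equivalent.

YES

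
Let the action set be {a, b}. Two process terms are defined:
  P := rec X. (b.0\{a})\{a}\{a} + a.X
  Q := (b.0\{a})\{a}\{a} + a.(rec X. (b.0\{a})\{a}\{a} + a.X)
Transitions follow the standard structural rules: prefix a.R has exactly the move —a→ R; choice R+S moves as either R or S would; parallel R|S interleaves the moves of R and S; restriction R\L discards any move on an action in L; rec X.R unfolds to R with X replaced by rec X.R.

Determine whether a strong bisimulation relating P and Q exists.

LTS(P): 2 reachable states
  m0 = rec X. (b.0\{a})\{a}\{a} + a.X :: —a→ m0, —b→ m1
  m1 = 0\{a}\{a}\{a} :: stopped
LTS(Q): 3 reachable states
  n0 = (b.0\{a})\{a}\{a} + a.(rec X. (b.0\{a})\{a}\{a} + a.X) :: —a→ n1, —b→ n2
  n1 = rec X. (b.0\{a})\{a}\{a} + a.X :: —a→ n1, —b→ n2
  n2 = 0\{a}\{a}\{a} :: stopped
Bisimilarity quotient blocks:
  B0 = {m0, n0, n1}
  B1 = {m1, n2}
m0 ∈ B0, n0 ∈ B0 → same block

P ~ Q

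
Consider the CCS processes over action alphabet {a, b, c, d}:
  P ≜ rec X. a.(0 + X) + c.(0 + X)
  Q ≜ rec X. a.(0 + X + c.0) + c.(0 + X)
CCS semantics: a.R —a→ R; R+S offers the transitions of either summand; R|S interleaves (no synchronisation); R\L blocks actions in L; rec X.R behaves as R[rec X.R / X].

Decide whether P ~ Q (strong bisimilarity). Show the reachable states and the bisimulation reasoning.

P's transition system — 2 states:
  m0 = rec X. a.(0 + X) + c.(0 + X) has moves --a--▸ m1, --c--▸ m1
  m1 = 0 + (rec X. a.(0 + X) + c.(0 + X)) has moves --a--▸ m1, --c--▸ m1
Q's transition system — 4 states:
  n0 = rec X. a.(0 + X + c.0) + c.(0 + X) has moves --a--▸ n1, --c--▸ n2
  n1 = 0 + (rec X. a.(0 + X + c.0) + c.(0 + X)) + c.0 has moves --a--▸ n1, --c--▸ n2, --c--▸ n3
  n2 = 0 + (rec X. a.(0 + X + c.0) + c.(0 + X)) has moves --a--▸ n1, --c--▸ n2
  n3 = 0 has moves (no moves)
Bisimilarity quotient blocks:
  B0 = {m0, m1}
  B1 = {n0, n2}
  B2 = {n1}
  B3 = {n3}
m0 ∈ B0, n0 ∈ B1 → different blocks

P ≁ Q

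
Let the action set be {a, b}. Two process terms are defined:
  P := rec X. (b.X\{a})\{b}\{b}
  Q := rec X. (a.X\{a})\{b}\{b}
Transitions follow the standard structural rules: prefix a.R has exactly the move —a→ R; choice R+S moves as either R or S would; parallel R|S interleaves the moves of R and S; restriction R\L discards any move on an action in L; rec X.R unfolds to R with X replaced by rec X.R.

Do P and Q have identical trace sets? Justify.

traces(P) ≠ traces(Q) — witness ⟨a⟩

LTS(P): 1 reachable states
  m0 = rec X. (b.X\{a})\{b}\{b} ⊢ (no moves)
LTS(Q): 2 reachable states
  n0 = rec X. (a.X\{a})\{b}\{b} ⊢ -a-> n1
  n1 = (rec X. (a.X\{a})\{b}\{b})\{a}\{b}\{b} ⊢ (no moves)
Executing a from Q (initial set {n0}):
  step 1 (a): {n1}
  Q completes σ.
Executing a from P (initial set {m0}):
  step 1 (a): no successor for P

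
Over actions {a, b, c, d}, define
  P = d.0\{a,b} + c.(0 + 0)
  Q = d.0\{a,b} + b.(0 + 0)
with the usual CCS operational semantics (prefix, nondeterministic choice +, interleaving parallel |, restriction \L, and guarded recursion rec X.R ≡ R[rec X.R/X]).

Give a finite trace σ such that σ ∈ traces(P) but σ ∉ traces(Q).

c

Reachable graph of P (3 states):
  s0 = d.0\{a,b} + c.(0 + 0) has moves --c--▸ s1, --d--▸ s2
  s1 = 0 + 0 has moves ∅
  s2 = 0\{a,b} has moves ∅
Reachable graph of Q (3 states):
  t0 = d.0\{a,b} + b.(0 + 0) has moves --b--▸ t1, --d--▸ t2
  t1 = 0 + 0 has moves ∅
  t2 = 0\{a,b} has moves ∅
Run σ = ⟨c⟩ on P: start {s0}
  after c @ step 1: {s1}
  P completes σ.
Run σ = ⟨c⟩ on Q: start {t0}
  after c @ step 1: no successor for Q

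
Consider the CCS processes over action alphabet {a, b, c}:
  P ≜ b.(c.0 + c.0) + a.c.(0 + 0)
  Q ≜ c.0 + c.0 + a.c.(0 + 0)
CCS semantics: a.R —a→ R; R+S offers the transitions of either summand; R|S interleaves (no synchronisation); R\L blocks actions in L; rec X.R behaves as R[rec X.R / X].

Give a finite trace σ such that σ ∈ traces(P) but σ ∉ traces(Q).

b

P's transition system — 5 states:
  m0 = b.(c.0 + c.0) + a.c.(0 + 0) | ··a··> m1, ··b··> m2
  m1 = c.(0 + 0) | ··c··> m3
  m2 = c.0 + c.0 | ··c··> m4
  m3 = 0 + 0 | ·
  m4 = 0 | ·
Q's transition system — 4 states:
  n0 = c.0 + c.0 + a.c.(0 + 0) | ··a··> n1, ··c··> n2
  n1 = c.(0 + 0) | ··c··> n3
  n2 = 0 | ·
  n3 = 0 + 0 | ·
Executing b from P (initial set {m0}):
  step 1 (b): {m2}
  — P admits the full trace.
Executing b from Q (initial set {n0}):
  step 1 (b): no successor for Q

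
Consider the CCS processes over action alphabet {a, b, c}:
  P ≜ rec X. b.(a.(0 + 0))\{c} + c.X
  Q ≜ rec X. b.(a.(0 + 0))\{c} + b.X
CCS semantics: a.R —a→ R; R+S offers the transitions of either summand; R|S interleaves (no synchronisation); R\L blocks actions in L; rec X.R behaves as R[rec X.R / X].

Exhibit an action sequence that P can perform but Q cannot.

Reachable graph of P (3 states):
  p0 = rec X. b.(a.(0 + 0))\{c} + c.X | --b--▸ p1, --c--▸ p0
  p1 = (a.(0 + 0))\{c} | --a--▸ p2
  p2 = (0 + 0)\{c} | ∅
Reachable graph of Q (3 states):
  q0 = rec X. b.(a.(0 + 0))\{c} + b.X | --b--▸ q0, --b--▸ q1
  q1 = (a.(0 + 0))\{c} | --a--▸ q2
  q2 = (0 + 0)\{c} | ∅
Run σ = ⟨c⟩ on P: start {p0}
  step 1 (c): {p0}
  P completes σ.
Run σ = ⟨c⟩ on Q: start {q0}
  step 1 (c): ∅ (Q stuck)

c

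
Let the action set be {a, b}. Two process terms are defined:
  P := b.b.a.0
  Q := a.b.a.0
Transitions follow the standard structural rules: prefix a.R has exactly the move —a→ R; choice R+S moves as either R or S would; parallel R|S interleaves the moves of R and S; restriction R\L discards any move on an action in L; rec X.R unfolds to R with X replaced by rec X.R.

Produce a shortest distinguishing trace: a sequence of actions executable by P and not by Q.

b

Reachable graph of P (4 states):
  p0 = b.b.a.0 → ··b··> p1
  p1 = b.a.0 → ··b··> p2
  p2 = a.0 → ··a··> p3
  p3 = 0 → stopped
Reachable graph of Q (4 states):
  q0 = a.b.a.0 → ··a··> q1
  q1 = b.a.0 → ··b··> q2
  q2 = a.0 → ··a··> q3
  q3 = 0 → stopped
Executing b from P (initial set {p0}):
  step 1 (b): {p1}
  P completes σ.
Executing b from Q (initial set {q0}):
  step 1 (b): ∅  — Q cannot continue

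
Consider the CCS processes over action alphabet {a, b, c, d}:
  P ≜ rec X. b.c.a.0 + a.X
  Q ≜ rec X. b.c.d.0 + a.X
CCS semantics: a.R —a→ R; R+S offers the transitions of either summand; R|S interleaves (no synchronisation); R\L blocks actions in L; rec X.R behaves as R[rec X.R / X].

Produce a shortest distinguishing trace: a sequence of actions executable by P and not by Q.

Reachable graph of P (4 states):
  p0 = rec X. b.c.a.0 + a.X has moves —a→ p0, —b→ p1
  p1 = c.a.0 has moves —c→ p2
  p2 = a.0 has moves —a→ p3
  p3 = 0 has moves stopped
Reachable graph of Q (4 states):
  q0 = rec X. b.c.d.0 + a.X has moves —a→ q0, —b→ q1
  q1 = c.d.0 has moves —c→ q2
  q2 = d.0 has moves —d→ q3
  q3 = 0 has moves stopped
Trace ⟨bca⟩ through P, begin at {p0}:
  [1] b ⇒ {p1}
  [2] c ⇒ {p2}
  [3] a ⇒ {p3}
  P completes σ.
Trace ⟨bca⟩ through Q, begin at {q0}:
  [1] b ⇒ {q1}
  [2] c ⇒ {q2}
  [3] a ⇒ no successor for Q

bca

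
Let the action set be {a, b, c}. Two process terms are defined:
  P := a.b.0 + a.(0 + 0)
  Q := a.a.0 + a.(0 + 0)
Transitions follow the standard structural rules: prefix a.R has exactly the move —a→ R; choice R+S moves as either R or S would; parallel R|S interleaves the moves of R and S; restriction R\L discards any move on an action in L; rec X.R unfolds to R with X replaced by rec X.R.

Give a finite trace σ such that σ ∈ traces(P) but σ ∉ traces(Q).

ab

Reachable graph of P (4 states):
  s0 = a.b.0 + a.(0 + 0) :: -a-> s1, -a-> s2
  s1 = 0 + 0 :: (no moves)
  s2 = b.0 :: -b-> s3
  s3 = 0 :: (no moves)
Reachable graph of Q (4 states):
  t0 = a.a.0 + a.(0 + 0) :: -a-> t1, -a-> t2
  t1 = 0 + 0 :: (no moves)
  t2 = a.0 :: -a-> t3
  t3 = 0 :: (no moves)
Trace ⟨ab⟩ through P, begin at {s0}:
  after a @ step 1: {s1, s2}
  after b @ step 2: {s3}
  — P admits the full trace.
Trace ⟨ab⟩ through Q, begin at {t0}:
  after a @ step 1: {t1, t2}
  after b @ step 2: ∅ (Q stuck)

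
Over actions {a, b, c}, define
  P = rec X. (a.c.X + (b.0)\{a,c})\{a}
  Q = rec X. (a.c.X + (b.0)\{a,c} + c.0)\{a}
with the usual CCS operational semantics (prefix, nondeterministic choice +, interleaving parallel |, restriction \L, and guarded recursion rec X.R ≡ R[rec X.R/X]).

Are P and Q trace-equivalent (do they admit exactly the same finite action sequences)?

P's transition system — 2 states:
  s0 = rec X. (a.c.X + (b.0)\{a,c})\{a} | --b--▸ s1
  s1 = 0\{a,c}\{a} | ·
Q's transition system — 3 states:
  t0 = rec X. (a.c.X + (b.0)\{a,c} + c.0)\{a} | --b--▸ t1, --c--▸ t2
  t1 = 0\{a,c}\{a} | ·
  t2 = 0\{a} | ·
Run σ = ⟨c⟩ on Q: start {t0}
  [1] c ⇒ {t2}
  — Q admits the full trace.
Run σ = ⟨c⟩ on P: start {s0}
  [1] c ⇒ ∅  — P cannot continue

traces(P) ≠ traces(Q) — witness ⟨c⟩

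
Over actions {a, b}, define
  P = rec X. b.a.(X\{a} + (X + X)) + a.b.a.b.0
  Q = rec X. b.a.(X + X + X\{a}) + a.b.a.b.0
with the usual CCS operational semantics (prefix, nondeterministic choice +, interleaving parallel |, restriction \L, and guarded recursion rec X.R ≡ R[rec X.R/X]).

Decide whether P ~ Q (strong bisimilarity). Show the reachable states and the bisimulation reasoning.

LTS(P): 8 reachable states
  s0 = rec X. b.a.(X\{a} + (X + X)) + a.b.a.b.0 → -a-> s1, -b-> s2
  s1 = b.a.b.0 → -b-> s3
  s2 = a.((rec X. b.a.(X\{a} + (X + X)) + a.b.a.b.0)\{a} + ((rec X. b.a.(X\{a} + (X + X)) + a.b.a.b.0) + (rec X. b.a.(X\{a} + (X + X)) + a.b.a.b.0))) → -a-> s4
  s3 = a.b.0 → -a-> s5
  s4 = (rec X. b.a.(X\{a} + (X + X)) + a.b.a.b.0)\{a} + ((rec X. b.a.(X\{a} + (X + X)) + a.b.a.b.0) + (rec X. b.a.(X\{a} + (X + X)) + a.b.a.b.0)) → -a-> s1, -b-> s2, -b-> s6
  s5 = b.0 → -b-> s7
  s6 = (a.((rec X. b.a.(X\{a} + (X + X)) + a.b.a.b.0)\{a} + ((rec X. b.a.(X\{a} + (X + X)) + a.b.a.b.0) + (rec X. b.a.(X\{a} + (X + X)) + a.b.a.b.0))))\{a} → stopped
  s7 = 0 → stopped
LTS(Q): 8 reachable states
  t0 = rec X. b.a.(X + X + X\{a}) + a.b.a.b.0 → -a-> t1, -b-> t2
  t1 = b.a.b.0 → -b-> t3
  t2 = a.((rec X. b.a.(X + X + X\{a}) + a.b.a.b.0) + (rec X. b.a.(X + X + X\{a}) + a.b.a.b.0) + (rec X. b.a.(X + X + X\{a}) + a.b.a.b.0)\{a}) → -a-> t4
  t3 = a.b.0 → -a-> t5
  t4 = (rec X. b.a.(X + X + X\{a}) + a.b.a.b.0) + (rec X. b.a.(X + X + X\{a}) + a.b.a.b.0) + (rec X. b.a.(X + X + X\{a}) + a.b.a.b.0)\{a} → -a-> t1, -b-> t2, -b-> t6
  t5 = b.0 → -b-> t7
  t6 = (a.((rec X. b.a.(X + X + X\{a}) + a.b.a.b.0) + (rec X. b.a.(X + X + X\{a}) + a.b.a.b.0) + (rec X. b.a.(X + X + X\{a}) + a.b.a.b.0)\{a}))\{a} → stopped
  t7 = 0 → stopped
Partition-refinement fixed point:
  B0 = {s0, t0}
  B1 = {s2, t2}
  B2 = {s4, t4}
  B3 = {s1, t1}
  B4 = {s3, t3}
  B5 = {s5, t5}
  B6 = {s6, s7, t6, t7}
s0 ∈ B0, t0 ∈ B0 → same block

P ~ Q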